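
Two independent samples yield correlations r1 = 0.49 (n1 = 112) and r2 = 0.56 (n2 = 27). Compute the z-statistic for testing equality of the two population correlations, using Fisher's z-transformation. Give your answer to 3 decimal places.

z1 = atanh(0.49) = 0.536060,  z2 = atanh(0.56) = 0.632833
SE = √(1/(n1−3) + 1/(n2−3)) = √(1/109 + 1/24) = √(0.0091743 + 0.0416667) = √0.0508410 = 0.225479
z = (z1 − z2)/SE = (0.536060 − 0.632833) / 0.225479 = -0.096773 / 0.225479 = -0.429

-0.429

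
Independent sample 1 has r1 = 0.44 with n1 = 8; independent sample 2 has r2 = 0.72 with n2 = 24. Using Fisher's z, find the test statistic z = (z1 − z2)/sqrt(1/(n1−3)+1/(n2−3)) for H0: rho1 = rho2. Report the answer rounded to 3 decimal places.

z1 = atanh(0.44) = 0.472231,  z2 = atanh(0.72) = 0.907645
SE = √(1/(n1−3) + 1/(n2−3)) = √(1/5 + 1/21) = √(0.2000000 + 0.0476190) = √0.2476190 = 0.497613
z = (z1 − z2)/SE = (0.472231 − 0.907645) / 0.497613 = -0.435414 / 0.497613 = -0.875

-0.875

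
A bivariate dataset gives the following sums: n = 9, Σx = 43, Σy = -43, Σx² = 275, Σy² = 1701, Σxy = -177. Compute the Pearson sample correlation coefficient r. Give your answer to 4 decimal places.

Numerator: nΣxy − (Σx)(Σy) = 9·(-177) − (43)(-43) = 256
Denominator: √[(nΣx²−(Σx)²)(nΣy²−(Σy)²)]
  nΣx²−(Σx)² = 9·275 − 1849 = 626;  nΣy²−(Σy)² = 9·1701 − 1849 = 13460
  √(626·13460) = √8425960 = 2902.7504
r = 256 / 2902.7504 = 0.0882

0.0882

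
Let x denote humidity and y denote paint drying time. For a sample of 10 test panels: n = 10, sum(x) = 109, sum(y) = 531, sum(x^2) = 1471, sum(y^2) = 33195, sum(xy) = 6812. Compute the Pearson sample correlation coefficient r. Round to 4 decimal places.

S_xy = nΣxy − ΣxΣy = 10·6812 − 109·531 = 68120 − 57879 = 10241
S_xx = nΣx² − (Σx)² = 10·1471 − 109² = 14710 − 11881 = 2829
S_yy = nΣy² − (Σy)² = 10·33195 − 531² = 331950 − 281961 = 49989
r = S_xy / √(S_xx·S_yy) = 10241 / √(2829·49989) = 10241 / √141418881 = 10241 / 11891.9671 = 0.8612

0.8612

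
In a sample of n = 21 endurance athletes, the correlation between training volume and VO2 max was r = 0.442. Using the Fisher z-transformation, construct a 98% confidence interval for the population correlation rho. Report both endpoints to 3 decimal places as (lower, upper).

z_r = atanh(0.442) = 0.474714;  SE = 1/√(n−3) = 1/√18 = 0.235702
z-limits: 0.474714 ± 2.326·0.235702 = 0.474714 ± 0.548243 = [-0.073529, 1.022957]
ρ-limits: (tanh -0.073529, tanh 1.022957) = (-0.073, 0.771)

(-0.073, 0.771)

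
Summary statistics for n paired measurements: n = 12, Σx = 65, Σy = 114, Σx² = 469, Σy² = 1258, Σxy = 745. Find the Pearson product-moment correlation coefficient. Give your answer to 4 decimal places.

Numerator: nΣxy − (Σx)(Σy) = 12·745 − (65)(114) = 1530
Denominator: √[(nΣx²−(Σx)²)(nΣy²−(Σy)²)]
  nΣx²−(Σx)² = 12·469 − 4225 = 1403;  nΣy²−(Σy)² = 12·1258 − 12996 = 2100
  √(1403·2100) = √2946300 = 1716.4790
r = 1530 / 1716.4790 = 0.8914

0.8914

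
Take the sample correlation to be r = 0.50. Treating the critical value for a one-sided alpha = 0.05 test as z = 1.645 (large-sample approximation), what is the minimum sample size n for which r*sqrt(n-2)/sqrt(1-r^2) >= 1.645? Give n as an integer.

11

r√(n−2)/√(1−r²) ≥ 1.645  ⇔  n−2 ≥ (1.645)²·(1−r²)/r²
(1−r²)/r² = (1−0.2500)/0.2500 = 3.0000
n ≥ 2 + 2.706025·3.0000 = 2 + 8.1181 = 10.1181
⌈10.1181⌉ = 11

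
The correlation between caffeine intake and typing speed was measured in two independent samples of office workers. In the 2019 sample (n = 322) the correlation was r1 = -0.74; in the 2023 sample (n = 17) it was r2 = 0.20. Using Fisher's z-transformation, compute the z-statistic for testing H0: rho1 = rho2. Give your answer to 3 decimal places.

-4.223

z1 = atanh(-0.74) = -0.950479,  z2 = atanh(0.20) = 0.202733
SE = √(1/(n1−3) + 1/(n2−3)) = √(1/319 + 1/14) = √(0.0031348 + 0.0714286) = √0.0745634 = 0.273063
z = (z1 − z2)/SE = (-0.950479 − 0.202733) / 0.273063 = -1.153212 / 0.273063 = -4.223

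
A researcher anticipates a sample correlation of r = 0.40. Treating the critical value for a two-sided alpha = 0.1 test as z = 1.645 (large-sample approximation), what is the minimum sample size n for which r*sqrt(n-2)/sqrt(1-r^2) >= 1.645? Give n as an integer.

17

r√(n−2)/√(1−r²) ≥ 1.645  ⇔  n−2 ≥ (1.645)²·(1−r²)/r²
(1−r²)/r² = (1−0.1600)/0.1600 = 5.2500
n ≥ 2 + 2.706025·5.2500 = 2 + 14.2066 = 16.2066
⌈16.2066⌉ = 17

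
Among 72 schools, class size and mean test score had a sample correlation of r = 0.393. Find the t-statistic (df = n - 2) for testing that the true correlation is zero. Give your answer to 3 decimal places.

1 − r² = 1 − 0.154449 = 0.845551;  √(1−r²) = 0.919538
√(n−2) = √70 = 8.366600
t = r·√(n−2)/√(1−r²) = 0.393 · 8.366600 / 0.919538 = 3.576

3.576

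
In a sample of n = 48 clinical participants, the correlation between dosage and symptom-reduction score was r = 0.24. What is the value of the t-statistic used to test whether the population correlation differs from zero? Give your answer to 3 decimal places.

1.677

1 − r² = 1 − 0.0576 = 0.9424;  √(1−r²) = 0.970773
√(n−2) = √46 = 6.782330
t = r·√(n−2)/√(1−r²) = 0.24 · 6.782330 / 0.970773 = 1.677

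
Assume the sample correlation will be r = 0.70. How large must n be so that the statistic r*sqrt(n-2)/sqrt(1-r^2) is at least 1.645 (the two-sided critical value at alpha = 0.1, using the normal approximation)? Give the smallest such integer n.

5

r√(n−2)/√(1−r²) ≥ 1.645  ⇔  n−2 ≥ (1.645)²·(1−r²)/r²
(1−r²)/r² = (1−0.4900)/0.4900 = 1.0408
n ≥ 2 + 2.706025·1.0408 = 2 + 2.8164 = 4.8164
⌈4.8164⌉ = 5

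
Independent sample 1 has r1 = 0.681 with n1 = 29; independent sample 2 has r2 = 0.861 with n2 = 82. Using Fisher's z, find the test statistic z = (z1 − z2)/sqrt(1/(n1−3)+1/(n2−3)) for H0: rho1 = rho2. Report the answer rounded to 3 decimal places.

z1 = atanh(0.681) = 0.830977,  z2 = atanh(0.861) = 1.297198
SE = √(1/(n1−3) + 1/(n2−3)) = √(1/26 + 1/79) = √(0.0384615 + 0.0126582) = √0.0511197 = 0.226097
z = (z1 − z2)/SE = (0.830977 − 1.297198) / 0.226097 = -0.466221 / 0.226097 = -2.062

-2.062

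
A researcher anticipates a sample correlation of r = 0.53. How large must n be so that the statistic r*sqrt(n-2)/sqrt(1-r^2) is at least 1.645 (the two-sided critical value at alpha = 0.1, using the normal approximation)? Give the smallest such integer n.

9

r√(n−2)/√(1−r²) ≥ 1.645  ⇔  n−2 ≥ (1.645)²·(1−r²)/r²
(1−r²)/r² = (1−0.2809)/0.2809 = 2.5600
n ≥ 2 + 2.706025·2.5600 = 2 + 6.9274 = 8.9274
⌈8.9274⌉ = 9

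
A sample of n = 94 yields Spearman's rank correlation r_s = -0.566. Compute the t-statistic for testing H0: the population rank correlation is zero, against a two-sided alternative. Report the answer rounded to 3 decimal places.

-6.585

1 − r_s² = 1 − 0.320356 = 0.679644;  √(1−r_s²) = 0.824405
√(n−2) = √92 = 9.591663
t = r_s·√(n−2)/√(1−r_s²) = -0.566 · 9.591663 / 0.824405 = -6.585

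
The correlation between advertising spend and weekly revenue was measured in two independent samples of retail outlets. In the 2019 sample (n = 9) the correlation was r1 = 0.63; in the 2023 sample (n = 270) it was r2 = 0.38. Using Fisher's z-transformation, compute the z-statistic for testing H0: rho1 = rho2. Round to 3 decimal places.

z1 = atanh(0.63) = 0.741416,  z2 = atanh(0.38) = 0.400060
SE = √(1/(n1−3) + 1/(n2−3)) = √(1/6 + 1/267) = √(0.1666667 + 0.0037453) = √0.1704120 = 0.412810
z = (z1 − z2)/SE = (0.741416 − 0.400060) / 0.412810 = 0.341356 / 0.412810 = 0.827

0.827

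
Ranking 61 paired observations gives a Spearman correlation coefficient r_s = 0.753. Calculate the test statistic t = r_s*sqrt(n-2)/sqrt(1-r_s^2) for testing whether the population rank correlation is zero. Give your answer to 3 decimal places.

8.790

t = r_s·√(n−2) / √(1−r_s²) with r_s = 0.753, n = 61
  = 0.753·√59 / √(1 − 0.567009)
  = 0.753·7.681146 / 0.658021
  = 5.783903 / 0.658021 = 8.790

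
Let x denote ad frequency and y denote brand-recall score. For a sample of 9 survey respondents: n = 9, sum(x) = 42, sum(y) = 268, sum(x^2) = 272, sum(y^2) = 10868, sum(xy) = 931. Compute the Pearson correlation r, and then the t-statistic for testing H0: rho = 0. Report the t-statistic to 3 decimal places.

Numerator: nΣxy − (Σx)(Σy) = 9·931 − (42)(268) = -2877
Denominator: √[(nΣx²−(Σx)²)(nΣy²−(Σy)²)]
  nΣx²−(Σx)² = 9·272 − 1764 = 684;  nΣy²−(Σy)² = 9·10868 − 71824 = 25988
  √(684·25988) = √17775792 = 4216.1347
r = -2877 / 4216.1347 = -0.6824
t = r·√(n−2)/√(1−r²) = -0.6824·√7 / √(1−0.465670) = -1.805461 / 0.730979 = -2.470

-2.470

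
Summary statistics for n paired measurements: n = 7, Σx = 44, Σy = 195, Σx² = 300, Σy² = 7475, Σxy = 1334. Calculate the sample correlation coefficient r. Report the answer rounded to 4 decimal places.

0.4950

S_xy = nΣxy − ΣxΣy = 7·1334 − 44·195 = 9338 − 8580 = 758
S_xx = nΣx² − (Σx)² = 7·300 − 44² = 2100 − 1936 = 164
S_yy = nΣy² − (Σy)² = 7·7475 − 195² = 52325 − 38025 = 14300
r = S_xy / √(S_xx·S_yy) = 758 / √(164·14300) = 758 / √2345200 = 758 / 1531.4046 = 0.4950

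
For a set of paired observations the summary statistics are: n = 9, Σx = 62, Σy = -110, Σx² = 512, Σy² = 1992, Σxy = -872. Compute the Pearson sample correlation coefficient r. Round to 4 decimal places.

-0.4872

Numerator: nΣxy − (Σx)(Σy) = 9·(-872) − (62)(-110) = -1028
Denominator: √[(nΣx²−(Σx)²)(nΣy²−(Σy)²)]
  nΣx²−(Σx)² = 9·512 − 3844 = 764;  nΣy²−(Σy)² = 9·1992 − 12100 = 5828
  √(764·5828) = √4452592 = 2110.1166
r = -1028 / 2110.1166 = -0.4872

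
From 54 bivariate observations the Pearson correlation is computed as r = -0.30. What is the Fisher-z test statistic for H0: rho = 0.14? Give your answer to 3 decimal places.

-3.217

Fisher z: atanh(-0.30) = -0.309520, atanh(0.14) = 0.140926
z = (z_r − z_0)·√(n−3) = (-0.309520 − 0.140926)·√51 = -0.450446 · 7.141428 = -3.217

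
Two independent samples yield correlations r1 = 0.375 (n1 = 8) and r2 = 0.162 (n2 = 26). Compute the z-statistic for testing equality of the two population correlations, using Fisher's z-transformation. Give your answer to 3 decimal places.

z1 = atanh(0.375) = 0.394229,  z2 = atanh(0.162) = 0.163440
SE = √(1/(n1−3) + 1/(n2−3)) = √(1/5 + 1/23) = √(0.2000000 + 0.0434783) = √0.2434783 = 0.493435
z = (z1 − z2)/SE = (0.394229 − 0.163440) / 0.493435 = 0.230789 / 0.493435 = 0.468

0.468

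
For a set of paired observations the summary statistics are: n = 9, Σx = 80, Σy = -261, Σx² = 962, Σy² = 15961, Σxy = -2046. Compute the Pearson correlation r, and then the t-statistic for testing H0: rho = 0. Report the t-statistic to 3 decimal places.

Numerator: nΣxy − (Σx)(Σy) = 9·(-2046) − (80)(-261) = 2466
Denominator: √[(nΣx²−(Σx)²)(nΣy²−(Σy)²)]
  nΣx²−(Σx)² = 9·962 − 6400 = 2258;  nΣy²−(Σy)² = 9·15961 − 68121 = 75528
  √(2258·75528) = √170542224 = 13059.1816
r = 2466 / 13059.1816 = 0.1888
t = r·√(n−2)/√(1−r²) = 0.1888·√7 / √(1−0.035645) = 0.499518 / 0.982016 = 0.509

0.509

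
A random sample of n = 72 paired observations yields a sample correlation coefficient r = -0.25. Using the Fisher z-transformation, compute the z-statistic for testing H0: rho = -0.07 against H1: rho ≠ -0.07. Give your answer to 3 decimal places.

Fisher z: atanh(-0.25) = -0.255413, atanh(-0.07) = -0.070115
z = (z_r − z_0)·√(n−3) = (-0.255413 − (-0.070115))·√69 = -0.185298 · 8.306624 = -1.539

-1.539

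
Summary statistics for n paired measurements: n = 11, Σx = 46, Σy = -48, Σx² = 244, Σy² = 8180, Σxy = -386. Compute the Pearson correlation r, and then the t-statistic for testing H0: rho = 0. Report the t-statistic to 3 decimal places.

S_xy = nΣxy − ΣxΣy = 11·(-386) − 46·(-48) = -4246 − (-2208) = -2038
S_xx = nΣx² − (Σx)² = 11·244 − 46² = 2684 − 2116 = 568
S_yy = nΣy² − (Σy)² = 11·8180 − (-48)² = 89980 − 2304 = 87676
r = S_xy / √(S_xx·S_yy) = -2038 / √(568·87676) = -2038 / √49799968 = -2038 / 7056.9092 = -0.2888
t = r·√(n−2)/√(1−r²) = -0.2888·√9 / √(1−0.083405) = -0.866400 / 0.957390 = -0.905

-0.905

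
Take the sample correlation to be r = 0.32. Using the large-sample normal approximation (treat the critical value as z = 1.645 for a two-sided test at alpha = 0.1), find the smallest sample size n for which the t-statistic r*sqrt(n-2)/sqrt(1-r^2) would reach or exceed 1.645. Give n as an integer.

r√(n−2)/√(1−r²) ≥ 1.645  ⇔  n−2 ≥ (1.645)²·(1−r²)/r²
(1−r²)/r² = (1−0.1024)/0.1024 = 8.7656
n ≥ 2 + 2.706025·8.7656 = 2 + 23.7199 = 25.7199
⌈25.7199⌉ = 26

26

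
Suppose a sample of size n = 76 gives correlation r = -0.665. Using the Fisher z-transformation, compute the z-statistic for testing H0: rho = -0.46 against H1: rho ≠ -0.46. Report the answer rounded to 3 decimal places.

z_r = atanh(-0.665) = -0.801725,  z_0 = atanh(-0.46) = -0.497311
SE = 1/√(n−3) = 1/√73 = 0.117041
z = (z_r − z_0)/SE = (-0.801725 − (-0.497311)) / 0.117041 = -0.304414 / 0.117041 = -2.601

-2.601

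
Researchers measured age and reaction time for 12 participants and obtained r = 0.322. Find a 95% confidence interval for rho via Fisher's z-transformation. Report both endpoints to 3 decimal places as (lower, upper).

(-0.309, 0.756)

Fisher z: z_r = atanh(r) = ½·ln((1+0.322)/(1−0.322)) = 0.333877
SE(z) = 1/√(n−3) = 1/√9 = 0.333333
95% ⇒ z* = 1.960; margin = 1.960·0.333333 = 0.653333
CI on z-scale: (-0.319456, 0.987210)
Back-transform: tanh(-0.319456) = -0.309015, tanh(0.987210) = 0.756170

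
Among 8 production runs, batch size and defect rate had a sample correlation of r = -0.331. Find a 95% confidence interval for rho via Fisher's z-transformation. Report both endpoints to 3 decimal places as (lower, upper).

(-0.840, 0.487)

z_r = atanh(-0.331) = -0.343951;  SE = 1/√(n−3) = 1/√5 = 0.447214
z-limits: -0.343951 ± 1.960·0.447214 = -0.343951 ± 0.876539 = [-1.220490, 0.532588]
ρ-limits: (tanh -1.220490, tanh 0.532588) = (-0.840, 0.487)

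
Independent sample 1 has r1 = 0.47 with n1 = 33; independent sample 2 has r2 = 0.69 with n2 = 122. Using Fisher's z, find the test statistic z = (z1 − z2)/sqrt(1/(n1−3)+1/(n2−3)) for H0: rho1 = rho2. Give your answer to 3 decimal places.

-1.654

Fisher z-transforms: z1 = atanh(0.47) = 0.510070, z2 = atanh(0.69) = 0.847956; difference d = -0.337886
Var(d) = 1/30 + 1/119 = 0.0333333 + 0.0084034 = 0.0417367
z = d/√Var(d) = -0.337886 / √0.0417367 = -0.337886 / 0.204296 = -1.654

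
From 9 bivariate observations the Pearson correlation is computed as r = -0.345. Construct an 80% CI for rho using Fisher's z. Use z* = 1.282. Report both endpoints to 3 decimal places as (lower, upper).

z_r = atanh(-0.345) = -0.359757;  SE = 1/√(n−3) = 1/√6 = 0.408248
z-limits: -0.359757 ± 1.282·0.408248 = -0.359757 ± 0.523374 = [-0.883131, 0.163617]
ρ-limits: (tanh -0.883131, tanh 0.163617) = (-0.708, 0.162)

(-0.708, 0.162)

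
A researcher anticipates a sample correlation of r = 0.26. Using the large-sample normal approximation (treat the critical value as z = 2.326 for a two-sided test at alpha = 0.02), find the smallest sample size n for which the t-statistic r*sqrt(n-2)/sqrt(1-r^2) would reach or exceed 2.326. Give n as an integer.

Need r·√(n−2)/√(1−r²) ≥ 2.326
√(n−2) ≥ 2.326·√(1−0.0676) / 0.26 = 2.326·0.965609 / 0.26 = 8.6385
n−2 ≥ 74.6237  ⇒  n ≥ 76.6237
Smallest integer n = 77

77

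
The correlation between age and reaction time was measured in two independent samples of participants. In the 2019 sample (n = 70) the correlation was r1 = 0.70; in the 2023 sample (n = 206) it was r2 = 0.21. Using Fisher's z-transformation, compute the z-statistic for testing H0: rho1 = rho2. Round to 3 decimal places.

z1 = atanh(0.70) = 0.867301,  z2 = atanh(0.21) = 0.213171
SE = √(1/(n1−3) + 1/(n2−3)) = √(1/67 + 1/203) = √(0.0149254 + 0.0049261) = √0.0198515 = 0.140895
z = (z1 − z2)/SE = (0.867301 − 0.213171) / 0.140895 = 0.654130 / 0.140895 = 4.643

4.643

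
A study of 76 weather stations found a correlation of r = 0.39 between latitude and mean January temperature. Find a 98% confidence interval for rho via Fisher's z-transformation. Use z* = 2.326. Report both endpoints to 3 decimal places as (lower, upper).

Fisher z: z_r = atanh(r) = ½·ln((1+0.39)/(1−0.39)) = 0.411800
SE(z) = 1/√(n−3) = 1/√73 = 0.117041
98% ⇒ z* = 2.326; margin = 2.326·0.117041 = 0.272237
CI on z-scale: (0.139563, 0.684037)
Back-transform: tanh(0.139563) = 0.138664, tanh(0.684037) = 0.594138

(0.139, 0.594)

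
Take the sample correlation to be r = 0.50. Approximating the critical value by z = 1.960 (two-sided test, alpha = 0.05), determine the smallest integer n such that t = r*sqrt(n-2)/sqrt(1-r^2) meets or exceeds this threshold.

Need r·√(n−2)/√(1−r²) ≥ 1.960
√(n−2) ≥ 1.960·√(1−0.2500) / 0.50 = 1.960·0.866025 / 0.50 = 3.3948
n−2 ≥ 11.5247  ⇒  n ≥ 13.5247
Smallest integer n = 14

14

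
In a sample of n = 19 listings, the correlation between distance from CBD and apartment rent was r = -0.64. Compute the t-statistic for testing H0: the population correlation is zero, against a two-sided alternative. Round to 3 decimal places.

-3.434

t = r·√(n−2) / √(1−r²) with r = -0.64, n = 19
  = -0.64·√17 / √(1 − 0.4096)
  = -0.64·4.123106 / 0.768375
  = -2.638788 / 0.768375 = -3.434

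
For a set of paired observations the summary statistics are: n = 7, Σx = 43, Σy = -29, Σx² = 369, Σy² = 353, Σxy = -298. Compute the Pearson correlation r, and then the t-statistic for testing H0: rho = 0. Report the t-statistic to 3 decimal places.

Numerator: nΣxy − (Σx)(Σy) = 7·(-298) − (43)(-29) = -839
Denominator: √[(nΣx²−(Σx)²)(nΣy²−(Σy)²)]
  nΣx²−(Σx)² = 7·369 − 1849 = 734;  nΣy²−(Σy)² = 7·353 − 841 = 1630
  √(734·1630) = √1196420 = 1093.8099
r = -839 / 1093.8099 = -0.7670
t = r·√(n−2)/√(1−r²) = -0.7670·√5 / √(1−0.588289) = -1.715064 / 0.641647 = -2.673

-2.673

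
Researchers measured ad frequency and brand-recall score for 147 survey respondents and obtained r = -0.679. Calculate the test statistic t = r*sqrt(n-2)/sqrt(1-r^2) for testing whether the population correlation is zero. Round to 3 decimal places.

-11.137

t = r·√(n−2) / √(1−r²) with r = -0.679, n = 147
  = -0.679·√145 / √(1 − 0.461041)
  = -0.679·12.041595 / 0.734138
  = -8.176243 / 0.734138 = -11.137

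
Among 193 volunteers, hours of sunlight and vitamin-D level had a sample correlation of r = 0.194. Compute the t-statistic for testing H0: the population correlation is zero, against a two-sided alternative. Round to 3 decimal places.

t = r·√(n−2) / √(1−r²) with r = 0.194, n = 193
  = 0.194·√191 / √(1 − 0.037636)
  = 0.194·13.820275 / 0.981002
  = 2.681133 / 0.981002 = 2.733

2.733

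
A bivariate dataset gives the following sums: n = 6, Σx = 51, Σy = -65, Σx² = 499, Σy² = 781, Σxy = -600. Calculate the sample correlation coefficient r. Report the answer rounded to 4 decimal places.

-0.6696

Numerator: nΣxy − (Σx)(Σy) = 6·(-600) − (51)(-65) = -285
Denominator: √[(nΣx²−(Σx)²)(nΣy²−(Σy)²)]
  nΣx²−(Σx)² = 6·499 − 2601 = 393;  nΣy²−(Σy)² = 6·781 − 4225 = 461
  √(393·461) = √181173 = 425.6442
r = -285 / 425.6442 = -0.6696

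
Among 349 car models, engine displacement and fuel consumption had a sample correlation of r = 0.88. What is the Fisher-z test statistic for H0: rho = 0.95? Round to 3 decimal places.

z_r = atanh(0.88) = 1.375768,  z_0 = atanh(0.95) = 1.831781
SE = 1/√(n−3) = 1/√346 = 0.053760
z = (z_r − z_0)/SE = (1.375768 − 1.831781) / 0.053760 = -0.456013 / 0.053760 = -8.482

-8.482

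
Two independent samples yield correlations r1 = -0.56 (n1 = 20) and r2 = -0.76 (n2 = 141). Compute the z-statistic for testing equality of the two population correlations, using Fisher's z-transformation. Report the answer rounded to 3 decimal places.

1.414

z1 = atanh(-0.56) = -0.632833,  z2 = atanh(-0.76) = -0.996215
SE = √(1/(n1−3) + 1/(n2−3)) = √(1/17 + 1/138) = √(0.0588235 + 0.0072464) = √0.0660699 = 0.257041
z = (z1 − z2)/SE = (-0.632833 − (-0.996215)) / 0.257041 = 0.363382 / 0.257041 = 1.414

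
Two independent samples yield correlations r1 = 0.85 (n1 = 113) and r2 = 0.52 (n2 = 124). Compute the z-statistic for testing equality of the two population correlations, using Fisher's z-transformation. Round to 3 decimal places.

Fisher z-transforms: z1 = atanh(0.85) = 1.256153, z2 = atanh(0.52) = 0.576340; difference d = 0.679813
Var(d) = 1/110 + 1/121 = 0.0090909 + 0.0082645 = 0.0173554
z = d/√Var(d) = 0.679813 / √0.0173554 = 0.679813 / 0.131740 = 5.160

5.160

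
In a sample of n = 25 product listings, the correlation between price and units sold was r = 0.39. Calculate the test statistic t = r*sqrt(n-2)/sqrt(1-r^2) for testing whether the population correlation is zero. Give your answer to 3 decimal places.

2.031

1 − r² = 1 − 0.1521 = 0.8479;  √(1−r²) = 0.920815
√(n−2) = √23 = 4.795832
t = r·√(n−2)/√(1−r²) = 0.39 · 4.795832 / 0.920815 = 2.031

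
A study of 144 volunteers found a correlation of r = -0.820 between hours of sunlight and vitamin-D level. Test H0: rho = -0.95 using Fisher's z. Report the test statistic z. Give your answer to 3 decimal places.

Fisher z: atanh(-0.820) = -1.156817, atanh(-0.95) = -1.831781
z = (z_r − z_0)·√(n−3) = (-1.156817 − (-1.831781))·√141 = 0.674964 · 11.874342 = 8.015

8.015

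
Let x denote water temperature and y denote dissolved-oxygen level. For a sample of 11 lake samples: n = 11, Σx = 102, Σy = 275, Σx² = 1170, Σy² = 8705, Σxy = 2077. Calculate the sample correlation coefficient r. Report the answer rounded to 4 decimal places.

Numerator: nΣxy − (Σx)(Σy) = 11·2077 − (102)(275) = -5203
Denominator: √[(nΣx²−(Σx)²)(nΣy²−(Σy)²)]
  nΣx²−(Σx)² = 11·1170 − 10404 = 2466;  nΣy²−(Σy)² = 11·8705 − 75625 = 20130
  √(2466·20130) = √49640580 = 7045.6071
r = -5203 / 7045.6071 = -0.7385

-0.7385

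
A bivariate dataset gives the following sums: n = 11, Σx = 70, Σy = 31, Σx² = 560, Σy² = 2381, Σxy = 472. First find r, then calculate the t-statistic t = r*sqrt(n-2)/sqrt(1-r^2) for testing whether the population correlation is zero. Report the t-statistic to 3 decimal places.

S_xy = nΣxy − ΣxΣy = 11·472 − 70·31 = 5192 − 2170 = 3022
S_xx = nΣx² − (Σx)² = 11·560 − 70² = 6160 − 4900 = 1260
S_yy = nΣy² − (Σy)² = 11·2381 − 31² = 26191 − 961 = 25230
r = S_xy / √(S_xx·S_yy) = 3022 / √(1260·25230) = 3022 / √31789800 = 3022 / 5638.2444 = 0.5360
t = r·√(n−2)/√(1−r²) = 0.5360·√9 / √(1−0.287296) = 1.608000 / 0.844218 = 1.905

1.905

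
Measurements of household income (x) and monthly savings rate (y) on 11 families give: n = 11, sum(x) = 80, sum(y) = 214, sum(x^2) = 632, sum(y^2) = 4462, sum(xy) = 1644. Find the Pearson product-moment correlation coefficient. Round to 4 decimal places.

0.7158

S_xy = nΣxy − ΣxΣy = 11·1644 − 80·214 = 18084 − 17120 = 964
S_xx = nΣx² − (Σx)² = 11·632 − 80² = 6952 − 6400 = 552
S_yy = nΣy² − (Σy)² = 11·4462 − 214² = 49082 − 45796 = 3286
r = S_xy / √(S_xx·S_yy) = 964 / √(552·3286) = 964 / √1813872 = 964 / 1346.8007 = 0.7158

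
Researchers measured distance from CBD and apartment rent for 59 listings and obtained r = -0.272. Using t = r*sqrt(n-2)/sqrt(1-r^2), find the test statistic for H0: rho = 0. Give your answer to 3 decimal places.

t = r·√(n−2) / √(1−r²) with r = -0.272, n = 59
  = -0.272·√57 / √(1 − 0.073984)
  = -0.272·7.549834 / 0.962297
  = -2.053555 / 0.962297 = -2.134

-2.134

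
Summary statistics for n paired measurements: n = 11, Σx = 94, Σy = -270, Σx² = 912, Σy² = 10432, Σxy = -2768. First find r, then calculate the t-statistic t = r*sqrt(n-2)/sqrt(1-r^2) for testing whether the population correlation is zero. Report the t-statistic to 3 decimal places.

Numerator: nΣxy − (Σx)(Σy) = 11·(-2768) − (94)(-270) = -5068
Denominator: √[(nΣx²−(Σx)²)(nΣy²−(Σy)²)]
  nΣx²−(Σx)² = 11·912 − 8836 = 1196;  nΣy²−(Σy)² = 11·10432 − 72900 = 41852
  √(1196·41852) = √50054992 = 7074.9553
r = -5068 / 7074.9553 = -0.7163
t = r·√(n−2)/√(1−r²) = -0.7163·√9 / √(1−0.513086) = -2.148900 / 0.697792 = -3.080

-3.080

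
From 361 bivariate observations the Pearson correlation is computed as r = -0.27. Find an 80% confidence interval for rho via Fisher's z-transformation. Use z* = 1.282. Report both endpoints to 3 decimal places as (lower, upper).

(-0.332, -0.206)

z_r = atanh(-0.27) = -0.276864;  SE = 1/√(n−3) = 1/√358 = 0.052852
z-limits: -0.276864 ± 1.282·0.052852 = -0.276864 ± 0.067756 = [-0.344620, -0.209108]
ρ-limits: (tanh -0.344620, tanh -0.209108) = (-0.332, -0.206)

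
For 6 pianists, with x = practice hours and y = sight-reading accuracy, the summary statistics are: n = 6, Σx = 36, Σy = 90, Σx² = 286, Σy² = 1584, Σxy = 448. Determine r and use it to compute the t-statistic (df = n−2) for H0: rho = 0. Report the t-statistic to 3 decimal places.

Numerator: nΣxy − (Σx)(Σy) = 6·448 − (36)(90) = -552
Denominator: √[(nΣx²−(Σx)²)(nΣy²−(Σy)²)]
  nΣx²−(Σx)² = 6·286 − 1296 = 420;  nΣy²−(Σy)² = 6·1584 − 8100 = 1404
  √(420·1404) = √589680 = 767.9062
r = -552 / 767.9062 = -0.7188
t = r·√(n−2)/√(1−r²) = -0.7188·√4 / √(1−0.516673) = -1.437600 / 0.695217 = -2.068

-2.068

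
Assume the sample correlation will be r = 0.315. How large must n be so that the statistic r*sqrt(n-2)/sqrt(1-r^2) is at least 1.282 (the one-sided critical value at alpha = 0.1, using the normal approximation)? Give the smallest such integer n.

17

r√(n−2)/√(1−r²) ≥ 1.282  ⇔  n−2 ≥ (1.282)²·(1−r²)/r²
(1−r²)/r² = (1−0.099225)/0.099225 = 9.0781
n ≥ 2 + 1.643524·9.0781 = 2 + 14.9201 = 16.9201
⌈16.9201⌉ = 17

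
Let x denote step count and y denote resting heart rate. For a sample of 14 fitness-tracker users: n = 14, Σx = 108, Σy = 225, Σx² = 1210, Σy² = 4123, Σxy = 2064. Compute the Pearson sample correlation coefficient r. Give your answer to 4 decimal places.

Numerator: nΣxy − (Σx)(Σy) = 14·2064 − (108)(225) = 4596
Denominator: √[(nΣx²−(Σx)²)(nΣy²−(Σy)²)]
  nΣx²−(Σx)² = 14·1210 − 11664 = 5276;  nΣy²−(Σy)² = 14·4123 − 50625 = 7097
  √(5276·7097) = √37443772 = 6119.1316
r = 4596 / 6119.1316 = 0.7511

0.7511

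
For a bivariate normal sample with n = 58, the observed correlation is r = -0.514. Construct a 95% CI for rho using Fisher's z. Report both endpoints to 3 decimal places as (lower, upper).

Fisher z: z_r = atanh(r) = ½·ln((1+(-0.514))/(1−(-0.514))) = -0.568151
SE(z) = 1/√(n−3) = 1/√55 = 0.134840
95% ⇒ z* = 1.960; margin = 1.960·0.134840 = 0.264286
CI on z-scale: (-0.832437, -0.303865)
Back-transform: tanh(-0.832437) = -0.681782, tanh(-0.303865) = -0.294846

(-0.682, -0.295)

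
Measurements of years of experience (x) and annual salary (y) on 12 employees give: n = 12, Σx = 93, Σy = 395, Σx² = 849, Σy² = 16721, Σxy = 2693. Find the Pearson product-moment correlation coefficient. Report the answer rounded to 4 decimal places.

S_xy = nΣxy − ΣxΣy = 12·2693 − 93·395 = 32316 − 36735 = -4419
S_xx = nΣx² − (Σx)² = 12·849 − 93² = 10188 − 8649 = 1539
S_yy = nΣy² − (Σy)² = 12·16721 − 395² = 200652 − 156025 = 44627
r = S_xy / √(S_xx·S_yy) = -4419 / √(1539·44627) = -4419 / √68680953 = -4419 / 8287.3972 = -0.5332

-0.5332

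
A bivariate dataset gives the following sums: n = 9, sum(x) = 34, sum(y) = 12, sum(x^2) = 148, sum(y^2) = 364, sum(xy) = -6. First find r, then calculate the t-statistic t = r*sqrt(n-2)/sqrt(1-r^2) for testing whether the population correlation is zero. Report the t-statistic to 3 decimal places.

S_xy = nΣxy − ΣxΣy = 9·(-6) − 34·12 = -54 − 408 = -462
S_xx = nΣx² − (Σx)² = 9·148 − 34² = 1332 − 1156 = 176
S_yy = nΣy² − (Σy)² = 9·364 − 12² = 3276 − 144 = 3132
r = S_xy / √(S_xx·S_yy) = -462 / √(176·3132) = -462 / √551232 = -462 / 742.4500 = -0.6223
t = r·√(n−2)/√(1−r²) = -0.6223·√7 / √(1−0.387257) = -1.646451 / 0.782779 = -2.103

-2.103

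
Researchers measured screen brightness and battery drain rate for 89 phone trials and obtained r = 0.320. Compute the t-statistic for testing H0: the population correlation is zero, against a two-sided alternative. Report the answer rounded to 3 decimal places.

3.150

t = r·√(n−2) / √(1−r²) with r = 0.320, n = 89
  = 0.320·√87 / √(1 − 0.102400)
  = 0.320·9.327379 / 0.947418
  = 2.984761 / 0.947418 = 3.150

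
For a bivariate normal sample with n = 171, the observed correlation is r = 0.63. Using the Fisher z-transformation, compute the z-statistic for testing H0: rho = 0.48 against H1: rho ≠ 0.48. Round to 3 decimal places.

2.831

z_r = atanh(0.63) = 0.741416,  z_0 = atanh(0.48) = 0.522984
SE = 1/√(n−3) = 1/√168 = 0.077152
z = (z_r − z_0)/SE = (0.741416 − 0.522984) / 0.077152 = 0.218432 / 0.077152 = 2.831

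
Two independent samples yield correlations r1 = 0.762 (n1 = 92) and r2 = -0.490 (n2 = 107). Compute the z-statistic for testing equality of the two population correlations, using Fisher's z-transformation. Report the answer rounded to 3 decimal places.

Fisher z-transforms: z1 = atanh(0.762) = 1.000967, z2 = atanh(-0.490) = -0.536060; difference d = 1.537027
Var(d) = 1/89 + 1/104 = 0.0112360 + 0.0096154 = 0.0208514
z = d/√Var(d) = 1.537027 / √0.0208514 = 1.537027 / 0.144400 = 10.644

10.644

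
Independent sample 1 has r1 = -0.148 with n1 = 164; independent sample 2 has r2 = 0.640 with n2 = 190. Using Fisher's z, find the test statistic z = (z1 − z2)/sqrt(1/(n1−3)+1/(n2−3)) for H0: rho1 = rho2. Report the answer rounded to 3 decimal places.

-8.439

Fisher z-transforms: z1 = atanh(-0.148) = -0.149095, z2 = atanh(0.640) = 0.758174; difference d = -0.907269
Var(d) = 1/161 + 1/187 = 0.0062112 + 0.0053476 = 0.0115588
z = d/√Var(d) = -0.907269 / √0.0115588 = -0.907269 / 0.107512 = -8.439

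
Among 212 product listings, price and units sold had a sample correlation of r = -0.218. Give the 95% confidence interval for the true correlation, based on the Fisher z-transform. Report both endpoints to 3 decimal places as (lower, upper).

Fisher z: z_r = atanh(r) = ½·ln((1+(-0.218))/(1−(-0.218))) = -0.221555
SE(z) = 1/√(n−3) = 1/√209 = 0.069171
95% ⇒ z* = 1.960; margin = 1.960·0.069171 = 0.135575
CI on z-scale: (-0.357130, -0.085980)
Back-transform: tanh(-0.357130) = -0.342684, tanh(-0.085980) = -0.085769

(-0.343, -0.086)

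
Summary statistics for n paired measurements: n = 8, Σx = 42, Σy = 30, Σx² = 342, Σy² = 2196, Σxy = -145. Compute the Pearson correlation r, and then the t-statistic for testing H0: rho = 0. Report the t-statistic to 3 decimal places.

Numerator: nΣxy − (Σx)(Σy) = 8·(-145) − (42)(30) = -2420
Denominator: √[(nΣx²−(Σx)²)(nΣy²−(Σy)²)]
  nΣx²−(Σx)² = 8·342 − 1764 = 972;  nΣy²−(Σy)² = 8·2196 − 900 = 16668
  √(972·16668) = √16201296 = 4025.0834
r = -2420 / 4025.0834 = -0.6012
t = r·√(n−2)/√(1−r²) = -0.6012·√6 / √(1−0.361441) = -1.472633 / 0.799099 = -1.843

-1.843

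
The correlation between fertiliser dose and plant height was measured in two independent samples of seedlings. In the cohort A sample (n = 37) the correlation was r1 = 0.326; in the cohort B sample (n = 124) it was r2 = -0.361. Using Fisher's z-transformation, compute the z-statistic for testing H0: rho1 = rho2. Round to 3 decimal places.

z1 = atanh(0.326) = 0.338346,  z2 = atanh(-0.361) = -0.378035
SE = √(1/(n1−3) + 1/(n2−3)) = √(1/34 + 1/121) = √(0.0294118 + 0.0082645) = √0.0376763 = 0.194104
z = (z1 − z2)/SE = (0.338346 − (-0.378035)) / 0.194104 = 0.716381 / 0.194104 = 3.691

3.691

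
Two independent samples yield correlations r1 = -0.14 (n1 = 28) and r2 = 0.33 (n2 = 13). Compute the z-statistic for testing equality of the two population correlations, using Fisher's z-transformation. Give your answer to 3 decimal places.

-1.293

z1 = atanh(-0.14) = -0.140926,  z2 = atanh(0.33) = 0.342828
SE = √(1/(n1−3) + 1/(n2−3)) = √(1/25 + 1/10) = √(0.0400000 + 0.1000000) = √0.1400000 = 0.374166
z = (z1 − z2)/SE = (-0.140926 − 0.342828) / 0.374166 = -0.483754 / 0.374166 = -1.293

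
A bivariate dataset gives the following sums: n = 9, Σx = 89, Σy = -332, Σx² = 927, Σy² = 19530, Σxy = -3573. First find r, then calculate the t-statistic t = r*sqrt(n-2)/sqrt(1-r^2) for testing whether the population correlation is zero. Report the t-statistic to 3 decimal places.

Numerator: nΣxy − (Σx)(Σy) = 9·(-3573) − (89)(-332) = -2609
Denominator: √[(nΣx²−(Σx)²)(nΣy²−(Σy)²)]
  nΣx²−(Σx)² = 9·927 − 7921 = 422;  nΣy²−(Σy)² = 9·19530 − 110224 = 65546
  √(422·65546) = √27660412 = 5259.3167
r = -2609 / 5259.3167 = -0.4961
t = r·√(n−2)/√(1−r²) = -0.4961·√7 / √(1−0.246115) = -1.312557 / 0.868266 = -1.512

-1.512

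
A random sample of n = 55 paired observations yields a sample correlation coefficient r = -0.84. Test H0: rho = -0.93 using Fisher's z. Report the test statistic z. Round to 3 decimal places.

z_r = atanh(-0.84) = -1.221174,  z_0 = atanh(-0.93) = -1.658390
SE = 1/√(n−3) = 1/√52 = 0.138675
z = (z_r − z_0)/SE = (-1.221174 − (-1.658390)) / 0.138675 = 0.437216 / 0.138675 = 3.153

3.153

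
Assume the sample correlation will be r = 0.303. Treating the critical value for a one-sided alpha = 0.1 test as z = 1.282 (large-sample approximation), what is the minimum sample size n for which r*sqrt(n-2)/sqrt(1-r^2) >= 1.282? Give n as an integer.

19

Need r·√(n−2)/√(1−r²) ≥ 1.282
√(n−2) ≥ 1.282·√(1−0.091809) / 0.303 = 1.282·0.952991 / 0.303 = 4.0321
n−2 ≥ 16.2578  ⇒  n ≥ 18.2578
Smallest integer n = 19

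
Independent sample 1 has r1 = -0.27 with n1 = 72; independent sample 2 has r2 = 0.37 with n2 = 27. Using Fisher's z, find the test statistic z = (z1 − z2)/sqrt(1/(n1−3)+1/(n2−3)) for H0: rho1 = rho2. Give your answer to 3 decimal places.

-2.807

z1 = atanh(-0.27) = -0.276864,  z2 = atanh(0.37) = 0.388423
SE = √(1/(n1−3) + 1/(n2−3)) = √(1/69 + 1/24) = √(0.0144928 + 0.0416667) = √0.0561595 = 0.236980
z = (z1 − z2)/SE = (-0.276864 − 0.388423) / 0.236980 = -0.665287 / 0.236980 = -2.807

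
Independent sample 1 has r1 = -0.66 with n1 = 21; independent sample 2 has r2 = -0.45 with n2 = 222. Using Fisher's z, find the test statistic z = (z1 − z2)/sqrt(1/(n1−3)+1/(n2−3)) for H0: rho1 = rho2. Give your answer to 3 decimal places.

-1.257

Fisher z-transforms: z1 = atanh(-0.66) = -0.792814, z2 = atanh(-0.45) = -0.484700; difference d = -0.308114
Var(d) = 1/18 + 1/219 = 0.0555556 + 0.0045662 = 0.0601218
z = d/√Var(d) = -0.308114 / √0.0601218 = -0.308114 / 0.245197 = -1.257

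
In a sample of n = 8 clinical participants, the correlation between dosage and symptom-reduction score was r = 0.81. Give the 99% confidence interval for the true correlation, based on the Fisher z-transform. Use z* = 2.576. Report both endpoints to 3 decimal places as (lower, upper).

z_r = atanh(0.81) = 1.127029;  SE = 1/√(n−3) = 1/√5 = 0.447214
z-limits: 1.127029 ± 2.576·0.447214 = 1.127029 ± 1.152023 = [-0.024994, 2.279052]
ρ-limits: (tanh -0.024994, tanh 2.279052) = (-0.025, 0.979)

(-0.025, 0.979)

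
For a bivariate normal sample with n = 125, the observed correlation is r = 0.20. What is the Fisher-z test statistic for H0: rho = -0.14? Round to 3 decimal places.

Fisher z: atanh(0.20) = 0.202733, atanh(-0.14) = -0.140926
z = (z_r − z_0)·√(n−3) = (0.202733 − (-0.140926))·√122 = 0.343659 · 11.045361 = 3.796

3.796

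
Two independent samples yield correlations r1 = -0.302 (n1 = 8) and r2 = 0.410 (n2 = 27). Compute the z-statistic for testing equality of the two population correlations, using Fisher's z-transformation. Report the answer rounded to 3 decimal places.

-1.520

Fisher z-transforms: z1 = atanh(-0.302) = -0.311719, z2 = atanh(0.410) = 0.435611; difference d = -0.747330
Var(d) = 1/5 + 1/24 = 0.2000000 + 0.0416667 = 0.2416667
z = d/√Var(d) = -0.747330 / √0.2416667 = -0.747330 / 0.491596 = -1.520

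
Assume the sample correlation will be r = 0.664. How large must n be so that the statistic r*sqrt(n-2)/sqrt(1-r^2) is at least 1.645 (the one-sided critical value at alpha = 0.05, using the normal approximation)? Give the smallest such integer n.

r√(n−2)/√(1−r²) ≥ 1.645  ⇔  n−2 ≥ (1.645)²·(1−r²)/r²
(1−r²)/r² = (1−0.440896)/0.440896 = 1.2681
n ≥ 2 + 2.706025·1.2681 = 2 + 3.4315 = 5.4315
⌈5.4315⌉ = 6

6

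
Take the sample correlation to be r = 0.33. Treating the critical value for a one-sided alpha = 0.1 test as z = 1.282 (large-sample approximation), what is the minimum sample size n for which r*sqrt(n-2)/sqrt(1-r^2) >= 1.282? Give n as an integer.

16

r√(n−2)/√(1−r²) ≥ 1.282  ⇔  n−2 ≥ (1.282)²·(1−r²)/r²
(1−r²)/r² = (1−0.1089)/0.1089 = 8.1827
n ≥ 2 + 1.643524·8.1827 = 2 + 13.4485 = 15.4485
⌈15.4485⌉ = 16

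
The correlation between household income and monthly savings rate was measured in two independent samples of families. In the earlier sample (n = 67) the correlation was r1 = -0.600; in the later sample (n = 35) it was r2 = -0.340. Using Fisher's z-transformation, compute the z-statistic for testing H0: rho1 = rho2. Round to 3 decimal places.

-1.566

z1 = atanh(-0.600) = -0.693147,  z2 = atanh(-0.340) = -0.354093
SE = √(1/(n1−3) + 1/(n2−3)) = √(1/64 + 1/32) = √(0.0156250 + 0.0312500) = √0.0468750 = 0.216506
z = (z1 − z2)/SE = (-0.693147 − (-0.354093)) / 0.216506 = -0.339054 / 0.216506 = -1.566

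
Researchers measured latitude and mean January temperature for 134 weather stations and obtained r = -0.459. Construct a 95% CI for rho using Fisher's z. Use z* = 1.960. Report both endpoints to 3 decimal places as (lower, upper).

(-0.583, -0.314)

Fisher z: z_r = atanh(r) = ½·ln((1+(-0.459))/(1−(-0.459))) = -0.496044
SE(z) = 1/√(n−3) = 1/√131 = 0.087370
95% ⇒ z* = 1.960; margin = 1.960·0.087370 = 0.171245
CI on z-scale: (-0.667289, -0.324799)
Back-transform: tanh(-0.667289) = -0.583194, tanh(-0.324799) = -0.313840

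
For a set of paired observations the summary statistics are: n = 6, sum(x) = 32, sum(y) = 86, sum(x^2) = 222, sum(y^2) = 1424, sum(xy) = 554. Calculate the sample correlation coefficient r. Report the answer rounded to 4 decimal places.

0.9619

Numerator: nΣxy − (Σx)(Σy) = 6·554 − (32)(86) = 572
Denominator: √[(nΣx²−(Σx)²)(nΣy²−(Σy)²)]
  nΣx²−(Σx)² = 6·222 − 1024 = 308;  nΣy²−(Σy)² = 6·1424 − 7396 = 1148
  √(308·1148) = √353584 = 594.6293
r = 572 / 594.6293 = 0.9619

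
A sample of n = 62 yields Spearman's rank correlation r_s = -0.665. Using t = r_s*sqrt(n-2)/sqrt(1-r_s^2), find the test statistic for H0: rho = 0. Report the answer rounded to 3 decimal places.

t = r_s·√(n−2) / √(1−r_s²) with r_s = -0.665, n = 62
  = -0.665·√60 / √(1 − 0.442225)
  = -0.665·7.745967 / 0.746843
  = -5.151068 / 0.746843 = -6.897

-6.897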